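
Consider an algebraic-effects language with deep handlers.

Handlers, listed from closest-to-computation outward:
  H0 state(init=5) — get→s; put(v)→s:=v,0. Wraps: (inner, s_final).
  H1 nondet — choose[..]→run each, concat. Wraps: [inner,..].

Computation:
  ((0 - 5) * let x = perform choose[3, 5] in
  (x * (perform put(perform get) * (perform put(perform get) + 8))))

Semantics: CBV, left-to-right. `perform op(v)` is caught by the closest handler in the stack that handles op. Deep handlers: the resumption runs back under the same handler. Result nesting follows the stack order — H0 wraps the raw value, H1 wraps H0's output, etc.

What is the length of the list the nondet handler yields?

Evaluation trace:
choose[3, 5] @ H1
  branch[0] choose=3:
    get @ H0 ⇒ 5
    put(5) @ H0 ⇒ s:=5
    get @ H0 ⇒ 5
    put(5) @ H0 ⇒ s:=5
    H0 returns (0, 5)
    H1 returns [(0, 5)]
  branch[1] choose=5:
    get @ H0 ⇒ 5
    put(5) @ H0 ⇒ s:=5
    get @ H0 ⇒ 5
    put(5) @ H0 ⇒ s:=5
    H0 returns (0, 5)
    H1 returns [(0, 5)]
= [(0, 5), (0, 5)]

Answer: 2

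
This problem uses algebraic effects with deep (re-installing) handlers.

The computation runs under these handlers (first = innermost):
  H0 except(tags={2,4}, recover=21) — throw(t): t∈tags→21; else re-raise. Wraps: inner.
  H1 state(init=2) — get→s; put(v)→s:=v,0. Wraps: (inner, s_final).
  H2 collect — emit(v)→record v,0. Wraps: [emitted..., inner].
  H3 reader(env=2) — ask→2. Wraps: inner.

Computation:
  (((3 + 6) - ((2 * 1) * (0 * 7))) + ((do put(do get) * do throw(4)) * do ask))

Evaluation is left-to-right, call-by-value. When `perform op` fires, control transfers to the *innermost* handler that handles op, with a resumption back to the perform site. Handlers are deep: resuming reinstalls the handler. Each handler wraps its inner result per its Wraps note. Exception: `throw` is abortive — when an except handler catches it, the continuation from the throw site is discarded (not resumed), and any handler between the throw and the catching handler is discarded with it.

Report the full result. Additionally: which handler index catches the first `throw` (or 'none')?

Working:
get @ H1 ⇒ 2
put(2) @ H1 ⇒ s:=2
throw(4) @ H0 caught ⇒ 21
H1 returns (21, 2)
H2 returns [(21, 2)]
H3 returns [(21, 2)]
= [(21, 2)]

Answer: [(21, 2)] ; first throw caught by: H0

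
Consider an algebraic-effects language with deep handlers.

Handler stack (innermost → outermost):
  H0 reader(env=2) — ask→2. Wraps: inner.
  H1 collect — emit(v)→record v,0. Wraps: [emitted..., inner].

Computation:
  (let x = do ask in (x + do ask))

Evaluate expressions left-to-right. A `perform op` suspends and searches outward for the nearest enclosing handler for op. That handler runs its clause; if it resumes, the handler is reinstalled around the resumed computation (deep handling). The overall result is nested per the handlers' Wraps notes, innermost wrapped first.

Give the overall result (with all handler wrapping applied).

Answer: [4]

Working:
ask @ H0 ⇒ 2
ask @ H0 ⇒ 2
H0 returns 4
H1 returns [4]
= [4]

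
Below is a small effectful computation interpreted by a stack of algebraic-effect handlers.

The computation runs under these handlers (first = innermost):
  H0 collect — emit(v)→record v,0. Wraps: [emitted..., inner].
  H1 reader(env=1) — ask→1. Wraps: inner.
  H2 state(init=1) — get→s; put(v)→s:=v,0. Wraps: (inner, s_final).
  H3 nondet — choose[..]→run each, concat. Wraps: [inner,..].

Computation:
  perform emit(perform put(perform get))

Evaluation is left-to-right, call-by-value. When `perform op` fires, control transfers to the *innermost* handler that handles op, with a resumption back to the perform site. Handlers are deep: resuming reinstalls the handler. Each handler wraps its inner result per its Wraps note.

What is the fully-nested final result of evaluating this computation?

Step-by-step:
get @ H2 ⇒ 1
put(1) @ H2 ⇒ s:=1
emit(0) @ H0 ⇒ out+=0
H0 returns [0, 0]
H1 returns [0, 0]
H2 returns ([0, 0], 1)
H3 returns [([0, 0], 1)]
= [([0, 0], 1)]

Answer: [([0, 0], 1)]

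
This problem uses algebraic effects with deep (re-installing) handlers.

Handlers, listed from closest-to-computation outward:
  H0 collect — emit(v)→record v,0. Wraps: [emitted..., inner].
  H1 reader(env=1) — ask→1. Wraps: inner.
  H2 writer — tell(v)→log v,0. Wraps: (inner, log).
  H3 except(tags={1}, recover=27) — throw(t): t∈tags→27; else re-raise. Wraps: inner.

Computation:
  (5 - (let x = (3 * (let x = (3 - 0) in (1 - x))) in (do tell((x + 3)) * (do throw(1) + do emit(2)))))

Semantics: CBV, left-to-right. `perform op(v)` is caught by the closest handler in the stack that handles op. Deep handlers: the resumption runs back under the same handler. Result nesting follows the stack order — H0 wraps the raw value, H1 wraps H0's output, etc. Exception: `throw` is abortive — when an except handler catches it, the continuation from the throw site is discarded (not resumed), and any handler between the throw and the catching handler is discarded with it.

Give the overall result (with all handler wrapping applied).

Step-by-step:
tell(-3) @ H2 ⇒ log+=-3
throw(1) @ H3 caught ⇒ 27
= 27

Answer: 27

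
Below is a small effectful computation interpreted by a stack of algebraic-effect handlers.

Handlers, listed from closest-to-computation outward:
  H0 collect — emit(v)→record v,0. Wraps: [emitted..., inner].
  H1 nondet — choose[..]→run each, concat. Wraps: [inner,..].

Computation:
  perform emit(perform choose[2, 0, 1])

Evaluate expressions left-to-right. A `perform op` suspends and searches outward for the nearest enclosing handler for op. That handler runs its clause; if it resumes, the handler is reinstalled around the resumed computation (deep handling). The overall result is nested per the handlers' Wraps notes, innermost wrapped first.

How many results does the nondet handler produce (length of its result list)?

Answer: 3

Step-by-step:
choose[2, 0, 1] @ H1
  branch[0] choose=2:
    emit(2) @ H0 ⇒ out+=2
    H0 returns [2, 0]
    H1 returns [[2, 0]]
  branch[1] choose=0:
    emit(0) @ H0 ⇒ out+=0
    H0 returns [0, 0]
    H1 returns [[0, 0]]
  branch[2] choose=1:
    emit(1) @ H0 ⇒ out+=1
    H0 returns [1, 0]
    H1 returns [[1, 0]]
= [[2, 0], [0, 0], [1, 0]]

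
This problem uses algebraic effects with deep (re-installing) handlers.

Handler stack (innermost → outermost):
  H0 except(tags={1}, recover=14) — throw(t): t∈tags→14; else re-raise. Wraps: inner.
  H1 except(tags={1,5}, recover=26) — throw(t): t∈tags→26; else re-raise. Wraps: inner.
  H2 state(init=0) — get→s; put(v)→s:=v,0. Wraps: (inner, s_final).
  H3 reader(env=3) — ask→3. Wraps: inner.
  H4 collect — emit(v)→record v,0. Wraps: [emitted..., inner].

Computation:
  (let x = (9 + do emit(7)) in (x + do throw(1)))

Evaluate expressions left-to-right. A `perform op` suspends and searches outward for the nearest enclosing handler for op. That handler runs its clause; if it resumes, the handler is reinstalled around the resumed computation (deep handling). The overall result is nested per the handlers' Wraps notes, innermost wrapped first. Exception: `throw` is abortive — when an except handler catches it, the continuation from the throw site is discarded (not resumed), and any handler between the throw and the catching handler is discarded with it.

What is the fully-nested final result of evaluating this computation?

Answer: [7, (14, 0)]

Working:
emit(7) @ H4 ⇒ out+=7
throw(1) @ H0 caught ⇒ 14
H1 returns 14
H2 returns (14, 0)
H3 returns (14, 0)
H4 returns [7, (14, 0)]
= [7, (14, 0)]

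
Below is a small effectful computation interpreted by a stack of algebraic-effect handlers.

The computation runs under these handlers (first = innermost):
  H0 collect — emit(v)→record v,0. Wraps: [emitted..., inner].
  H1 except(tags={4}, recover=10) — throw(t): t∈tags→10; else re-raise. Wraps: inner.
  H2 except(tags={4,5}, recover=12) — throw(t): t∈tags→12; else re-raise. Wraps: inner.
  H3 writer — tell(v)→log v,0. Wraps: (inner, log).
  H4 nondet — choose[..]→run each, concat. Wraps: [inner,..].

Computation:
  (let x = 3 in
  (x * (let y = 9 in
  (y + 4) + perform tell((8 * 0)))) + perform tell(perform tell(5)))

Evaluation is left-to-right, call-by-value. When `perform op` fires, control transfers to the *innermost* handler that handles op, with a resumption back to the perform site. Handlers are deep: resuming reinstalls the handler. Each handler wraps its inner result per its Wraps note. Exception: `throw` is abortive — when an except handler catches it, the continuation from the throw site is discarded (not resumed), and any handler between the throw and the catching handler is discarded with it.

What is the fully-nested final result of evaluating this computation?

Answer: [([39], (0, 5, 0))]

Step-by-step:
tell(0) @ H3 ⇒ log+=0
tell(5) @ H3 ⇒ log+=5
tell(0) @ H3 ⇒ log+=0
H0 returns [39]
H1 returns [39]
H2 returns [39]
H3 returns ([39], (0, 5, 0))
H4 returns [([39], (0, 5, 0))]
= [([39], (0, 5, 0))]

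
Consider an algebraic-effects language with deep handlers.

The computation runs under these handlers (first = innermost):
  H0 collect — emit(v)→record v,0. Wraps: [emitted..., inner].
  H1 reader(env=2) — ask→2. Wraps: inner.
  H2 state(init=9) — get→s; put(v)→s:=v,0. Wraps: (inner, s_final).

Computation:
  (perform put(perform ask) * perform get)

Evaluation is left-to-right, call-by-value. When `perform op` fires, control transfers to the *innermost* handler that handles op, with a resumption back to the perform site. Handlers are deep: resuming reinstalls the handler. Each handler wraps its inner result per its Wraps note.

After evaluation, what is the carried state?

Evaluation trace:
ask @ H1 ⇒ 2
put(2) @ H2 ⇒ s:=2
get @ H2 ⇒ 2
H0 returns [0]
H1 returns [0]
H2 returns ([0], 2)
= ([0], 2)

Answer: 2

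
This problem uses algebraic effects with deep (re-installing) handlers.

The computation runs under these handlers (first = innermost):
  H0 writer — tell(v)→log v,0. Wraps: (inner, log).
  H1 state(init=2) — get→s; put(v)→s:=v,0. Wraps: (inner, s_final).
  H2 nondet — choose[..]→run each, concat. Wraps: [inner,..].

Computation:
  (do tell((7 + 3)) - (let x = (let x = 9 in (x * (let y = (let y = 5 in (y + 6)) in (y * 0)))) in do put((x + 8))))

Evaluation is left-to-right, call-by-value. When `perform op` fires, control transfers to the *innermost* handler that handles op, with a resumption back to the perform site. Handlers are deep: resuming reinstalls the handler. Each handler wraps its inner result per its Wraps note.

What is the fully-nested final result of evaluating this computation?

Answer: [((0, (10)), 8)]

Working:
tell(10) @ H0 ⇒ log+=10
put(8) @ H1 ⇒ s:=8
H0 returns (0, (10))
H1 returns ((0, (10)), 8)
H2 returns [((0, (10)), 8)]
= [((0, (10)), 8)]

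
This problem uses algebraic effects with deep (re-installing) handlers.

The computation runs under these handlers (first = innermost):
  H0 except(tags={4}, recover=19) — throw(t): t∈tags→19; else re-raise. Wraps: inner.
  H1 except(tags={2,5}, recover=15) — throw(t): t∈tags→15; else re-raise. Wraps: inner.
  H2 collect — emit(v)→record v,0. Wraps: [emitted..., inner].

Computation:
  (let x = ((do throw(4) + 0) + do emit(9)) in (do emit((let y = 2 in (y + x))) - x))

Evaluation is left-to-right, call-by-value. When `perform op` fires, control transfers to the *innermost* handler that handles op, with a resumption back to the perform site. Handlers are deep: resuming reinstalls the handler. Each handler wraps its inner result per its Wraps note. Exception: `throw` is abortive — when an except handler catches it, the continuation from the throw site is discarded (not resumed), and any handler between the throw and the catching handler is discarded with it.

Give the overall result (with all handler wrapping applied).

Answer: [19]

Evaluation trace:
throw(4) @ H0 caught ⇒ 19
H1 returns 19
H2 returns [19]
= [19]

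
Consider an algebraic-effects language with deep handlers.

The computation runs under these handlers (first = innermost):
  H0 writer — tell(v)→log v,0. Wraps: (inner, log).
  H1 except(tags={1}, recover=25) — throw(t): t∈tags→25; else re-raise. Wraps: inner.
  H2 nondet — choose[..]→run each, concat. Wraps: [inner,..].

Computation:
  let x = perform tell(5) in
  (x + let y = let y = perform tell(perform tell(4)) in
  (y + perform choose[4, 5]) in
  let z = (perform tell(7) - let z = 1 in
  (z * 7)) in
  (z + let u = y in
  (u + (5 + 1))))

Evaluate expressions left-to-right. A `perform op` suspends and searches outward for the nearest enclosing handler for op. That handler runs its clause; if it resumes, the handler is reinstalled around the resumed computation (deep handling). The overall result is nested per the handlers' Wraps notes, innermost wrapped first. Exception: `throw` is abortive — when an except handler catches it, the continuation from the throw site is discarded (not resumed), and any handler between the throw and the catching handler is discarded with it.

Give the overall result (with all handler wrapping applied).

Answer: [(3, (5, 4, 0, 7)), (4, (5, 4, 0, 7))]

Evaluation trace:
tell(5) @ H0 ⇒ log+=5
tell(4) @ H0 ⇒ log+=4
tell(0) @ H0 ⇒ log+=0
choose[4, 5] @ H2
  branch[0] choose=4:
    tell(7) @ H0 ⇒ log+=7
    H0 returns (3, (5, 4, 0, 7))
    H1 returns (3, (5, 4, 0, 7))
    H2 returns [(3, (5, 4, 0, 7))]
  branch[1] choose=5:
    tell(7) @ H0 ⇒ log+=7
    H0 returns (4, (5, 4, 0, 7))
    H1 returns (4, (5, 4, 0, 7))
    H2 returns [(4, (5, 4, 0, 7))]
= [(3, (5, 4, 0, 7)), (4, (5, 4, 0, 7))]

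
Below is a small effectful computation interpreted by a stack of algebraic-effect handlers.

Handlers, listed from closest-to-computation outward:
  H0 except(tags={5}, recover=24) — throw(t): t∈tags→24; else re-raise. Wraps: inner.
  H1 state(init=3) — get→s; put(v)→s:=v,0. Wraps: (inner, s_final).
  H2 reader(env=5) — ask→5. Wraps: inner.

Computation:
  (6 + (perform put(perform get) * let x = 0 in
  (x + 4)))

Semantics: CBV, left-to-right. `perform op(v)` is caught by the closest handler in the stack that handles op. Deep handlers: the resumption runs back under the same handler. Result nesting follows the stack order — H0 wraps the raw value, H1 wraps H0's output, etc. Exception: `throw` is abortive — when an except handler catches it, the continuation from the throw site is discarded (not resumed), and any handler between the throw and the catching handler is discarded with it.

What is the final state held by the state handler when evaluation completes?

Evaluation trace:
get @ H1 ⇒ 3
put(3) @ H1 ⇒ s:=3
H0 returns 6
H1 returns (6, 3)
H2 returns (6, 3)
= (6, 3)

Answer: 3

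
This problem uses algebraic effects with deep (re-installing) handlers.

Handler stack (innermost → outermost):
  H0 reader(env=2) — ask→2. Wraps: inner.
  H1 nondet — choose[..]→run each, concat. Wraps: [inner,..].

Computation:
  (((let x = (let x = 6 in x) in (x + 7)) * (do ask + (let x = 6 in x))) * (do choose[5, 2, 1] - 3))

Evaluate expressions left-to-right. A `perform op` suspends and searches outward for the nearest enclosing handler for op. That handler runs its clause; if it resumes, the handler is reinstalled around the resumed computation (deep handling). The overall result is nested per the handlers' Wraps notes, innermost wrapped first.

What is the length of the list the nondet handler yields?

Answer: 3

Working:
ask @ H0 ⇒ 2
choose[5, 2, 1] @ H1
  branch[0] choose=5:
    H0 returns 208
    H1 returns [208]
  branch[1] choose=2:
    H0 returns -104
    H1 returns [-104]
  branch[2] choose=1:
    H0 returns -208
    H1 returns [-208]
= [208, -104, -208]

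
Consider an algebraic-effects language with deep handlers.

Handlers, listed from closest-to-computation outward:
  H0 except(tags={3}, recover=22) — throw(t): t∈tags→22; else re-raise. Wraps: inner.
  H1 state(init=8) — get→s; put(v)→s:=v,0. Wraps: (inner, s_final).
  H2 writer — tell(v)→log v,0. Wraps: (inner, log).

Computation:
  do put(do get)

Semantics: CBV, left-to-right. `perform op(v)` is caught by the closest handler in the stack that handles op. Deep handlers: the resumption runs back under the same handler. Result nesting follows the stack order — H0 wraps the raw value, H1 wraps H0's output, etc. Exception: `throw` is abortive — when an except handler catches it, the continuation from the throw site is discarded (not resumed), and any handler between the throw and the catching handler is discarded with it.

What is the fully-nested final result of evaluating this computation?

Evaluation trace:
get @ H1 ⇒ 8
put(8) @ H1 ⇒ s:=8
H0 returns 0
H1 returns (0, 8)
H2 returns ((0, 8), ())
= ((0, 8), ())

Answer: ((0, 8), ())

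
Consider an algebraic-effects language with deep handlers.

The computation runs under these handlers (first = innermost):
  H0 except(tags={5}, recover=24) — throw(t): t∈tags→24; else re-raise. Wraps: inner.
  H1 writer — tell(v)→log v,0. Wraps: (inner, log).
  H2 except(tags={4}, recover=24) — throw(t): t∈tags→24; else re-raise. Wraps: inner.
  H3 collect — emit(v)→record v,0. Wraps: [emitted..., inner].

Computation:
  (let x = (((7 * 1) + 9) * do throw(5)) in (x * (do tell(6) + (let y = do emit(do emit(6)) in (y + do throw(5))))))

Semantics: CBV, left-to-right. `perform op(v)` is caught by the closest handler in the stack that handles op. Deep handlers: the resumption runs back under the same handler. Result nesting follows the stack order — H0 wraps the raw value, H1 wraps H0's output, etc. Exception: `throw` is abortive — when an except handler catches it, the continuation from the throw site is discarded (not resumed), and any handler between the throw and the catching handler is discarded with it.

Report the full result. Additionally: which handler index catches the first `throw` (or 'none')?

Answer: [(24, ())] ; first throw caught by: H0

Working:
throw(5) @ H0 caught ⇒ 24
H1 returns (24, ())
H2 returns (24, ())
H3 returns [(24, ())]
= [(24, ())]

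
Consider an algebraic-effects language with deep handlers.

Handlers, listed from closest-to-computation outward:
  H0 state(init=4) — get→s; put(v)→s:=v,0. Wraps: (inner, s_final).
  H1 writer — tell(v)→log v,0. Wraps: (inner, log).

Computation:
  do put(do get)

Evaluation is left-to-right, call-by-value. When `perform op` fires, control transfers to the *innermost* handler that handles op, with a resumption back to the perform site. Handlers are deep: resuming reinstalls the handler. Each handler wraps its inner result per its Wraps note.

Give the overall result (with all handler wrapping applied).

Answer: ((0, 4), ())

Step-by-step:
get @ H0 ⇒ 4
put(4) @ H0 ⇒ s:=4
H0 returns (0, 4)
H1 returns ((0, 4), ())
= ((0, 4), ())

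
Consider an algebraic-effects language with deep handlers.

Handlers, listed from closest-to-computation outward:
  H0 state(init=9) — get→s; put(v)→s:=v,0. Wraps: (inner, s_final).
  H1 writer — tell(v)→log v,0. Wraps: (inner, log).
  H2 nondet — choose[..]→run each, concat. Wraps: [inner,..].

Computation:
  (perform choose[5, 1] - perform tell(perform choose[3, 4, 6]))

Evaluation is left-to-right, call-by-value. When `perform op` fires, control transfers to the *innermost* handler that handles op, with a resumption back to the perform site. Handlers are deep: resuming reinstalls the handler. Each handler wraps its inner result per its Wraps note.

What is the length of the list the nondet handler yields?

Step-by-step:
choose[5, 1] @ H2
  branch[0] choose=5:
    choose[3, 4, 6] @ H2
      branch[0] choose=3:
        tell(3) @ H1 ⇒ log+=3
        H0 returns (5, 9)
        H1 returns ((5, 9), (3))
        H2 returns [((5, 9), (3))]
      branch[1] choose=4:
        tell(4) @ H1 ⇒ log+=4
        H0 returns (5, 9)
        H1 returns ((5, 9), (4))
        H2 returns [((5, 9), (4))]
      branch[2] choose=6:
        tell(6) @ H1 ⇒ log+=6
        H0 returns (5, 9)
        H1 returns ((5, 9), (6))
        H2 returns [((5, 9), (6))]
  branch[1] choose=1:
    choose[3, 4, 6] @ H2
      branch[0] choose=3:
        tell(3) @ H1 ⇒ log+=3
        H0 returns (1, 9)
        H1 returns ((1, 9), (3))
        H2 returns [((1, 9), (3))]
      branch[1] choose=4:
        tell(4) @ H1 ⇒ log+=4
        H0 returns (1, 9)
        H1 returns ((1, 9), (4))
        H2 returns [((1, 9), (4))]
      branch[2] choose=6:
        tell(6) @ H1 ⇒ log+=6
        H0 returns (1, 9)
        H1 returns ((1, 9), (6))
        H2 returns [((1, 9), (6))]
= [((5, 9), (3)), ((5, 9), (4)), ((5, 9), (6)), ((1, 9), (3)), ((1, 9), (4)), ((1, 9), (6))]

Answer: 6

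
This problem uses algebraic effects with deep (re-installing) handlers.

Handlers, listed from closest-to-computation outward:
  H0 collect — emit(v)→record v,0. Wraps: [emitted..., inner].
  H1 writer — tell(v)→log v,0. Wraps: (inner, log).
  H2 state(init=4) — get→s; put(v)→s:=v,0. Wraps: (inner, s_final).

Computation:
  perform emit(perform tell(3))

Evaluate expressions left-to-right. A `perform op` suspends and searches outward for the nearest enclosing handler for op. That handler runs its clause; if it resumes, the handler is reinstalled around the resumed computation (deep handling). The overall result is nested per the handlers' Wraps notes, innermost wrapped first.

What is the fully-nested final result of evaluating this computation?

Working:
tell(3) @ H1 ⇒ log+=3
emit(0) @ H0 ⇒ out+=0
H0 returns [0, 0]
H1 returns ([0, 0], (3))
H2 returns (([0, 0], (3)), 4)
= (([0, 0], (3)), 4)

Answer: (([0, 0], (3)), 4)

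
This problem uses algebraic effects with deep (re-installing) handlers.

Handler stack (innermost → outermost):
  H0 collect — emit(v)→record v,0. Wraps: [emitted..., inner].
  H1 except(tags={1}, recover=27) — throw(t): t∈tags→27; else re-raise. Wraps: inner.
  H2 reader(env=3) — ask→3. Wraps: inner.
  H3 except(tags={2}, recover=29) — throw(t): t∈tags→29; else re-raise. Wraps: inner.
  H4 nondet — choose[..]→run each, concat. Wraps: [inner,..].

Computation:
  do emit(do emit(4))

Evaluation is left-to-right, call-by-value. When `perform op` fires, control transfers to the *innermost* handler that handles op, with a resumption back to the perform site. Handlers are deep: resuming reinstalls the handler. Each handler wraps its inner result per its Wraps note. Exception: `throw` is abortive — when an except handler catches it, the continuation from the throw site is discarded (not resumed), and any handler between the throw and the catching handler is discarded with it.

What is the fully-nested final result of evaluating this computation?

Answer: [[4, 0, 0]]

Working:
emit(4) @ H0 ⇒ out+=4
emit(0) @ H0 ⇒ out+=0
H0 returns [4, 0, 0]
H1 returns [4, 0, 0]
H2 returns [4, 0, 0]
H3 returns [4, 0, 0]
H4 returns [[4, 0, 0]]
= [[4, 0, 0]]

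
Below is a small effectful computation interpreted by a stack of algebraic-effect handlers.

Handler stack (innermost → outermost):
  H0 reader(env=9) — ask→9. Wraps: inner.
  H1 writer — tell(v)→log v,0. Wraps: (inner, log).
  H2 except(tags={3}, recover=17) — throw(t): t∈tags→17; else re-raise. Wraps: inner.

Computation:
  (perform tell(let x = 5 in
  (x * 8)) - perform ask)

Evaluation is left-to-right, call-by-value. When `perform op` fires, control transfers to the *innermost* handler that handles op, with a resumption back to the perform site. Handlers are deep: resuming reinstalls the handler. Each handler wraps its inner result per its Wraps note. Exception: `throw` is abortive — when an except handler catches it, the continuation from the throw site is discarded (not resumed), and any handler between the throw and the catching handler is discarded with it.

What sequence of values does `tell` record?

Evaluation trace:
tell(40) @ H1 ⇒ log+=40
ask @ H0 ⇒ 9
H0 returns -9
H1 returns (-9, (40))
H2 returns (-9, (40))
= (-9, (40))

Answer: (40)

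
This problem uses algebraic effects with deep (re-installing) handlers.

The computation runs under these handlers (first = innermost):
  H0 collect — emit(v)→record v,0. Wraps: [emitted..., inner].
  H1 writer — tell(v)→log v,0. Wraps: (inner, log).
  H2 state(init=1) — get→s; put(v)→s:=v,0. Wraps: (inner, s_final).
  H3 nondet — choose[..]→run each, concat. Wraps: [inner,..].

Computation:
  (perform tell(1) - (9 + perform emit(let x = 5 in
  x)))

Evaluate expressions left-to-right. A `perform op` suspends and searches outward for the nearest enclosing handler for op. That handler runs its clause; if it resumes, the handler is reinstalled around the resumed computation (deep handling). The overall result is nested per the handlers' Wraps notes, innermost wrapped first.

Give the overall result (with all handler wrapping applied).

Step-by-step:
tell(1) @ H1 ⇒ log+=1
emit(5) @ H0 ⇒ out+=5
H0 returns [5, -9]
H1 returns ([5, -9], (1))
H2 returns (([5, -9], (1)), 1)
H3 returns [(([5, -9], (1)), 1)]
= [(([5, -9], (1)), 1)]

Answer: [(([5, -9], (1)), 1)]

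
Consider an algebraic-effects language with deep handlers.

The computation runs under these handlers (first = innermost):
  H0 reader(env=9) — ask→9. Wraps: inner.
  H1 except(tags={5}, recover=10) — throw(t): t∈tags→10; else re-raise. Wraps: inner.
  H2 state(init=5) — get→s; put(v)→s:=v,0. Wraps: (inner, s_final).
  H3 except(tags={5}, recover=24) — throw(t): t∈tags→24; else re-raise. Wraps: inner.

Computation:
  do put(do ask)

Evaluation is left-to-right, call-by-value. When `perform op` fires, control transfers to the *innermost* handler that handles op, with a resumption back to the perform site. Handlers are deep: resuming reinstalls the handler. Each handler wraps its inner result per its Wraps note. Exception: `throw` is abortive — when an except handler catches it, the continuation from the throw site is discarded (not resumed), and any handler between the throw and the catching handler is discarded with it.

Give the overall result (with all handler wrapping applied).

Step-by-step:
ask @ H0 ⇒ 9
put(9) @ H2 ⇒ s:=9
H0 returns 0
H1 returns 0
H2 returns (0, 9)
H3 returns (0, 9)
= (0, 9)

Answer: (0, 9)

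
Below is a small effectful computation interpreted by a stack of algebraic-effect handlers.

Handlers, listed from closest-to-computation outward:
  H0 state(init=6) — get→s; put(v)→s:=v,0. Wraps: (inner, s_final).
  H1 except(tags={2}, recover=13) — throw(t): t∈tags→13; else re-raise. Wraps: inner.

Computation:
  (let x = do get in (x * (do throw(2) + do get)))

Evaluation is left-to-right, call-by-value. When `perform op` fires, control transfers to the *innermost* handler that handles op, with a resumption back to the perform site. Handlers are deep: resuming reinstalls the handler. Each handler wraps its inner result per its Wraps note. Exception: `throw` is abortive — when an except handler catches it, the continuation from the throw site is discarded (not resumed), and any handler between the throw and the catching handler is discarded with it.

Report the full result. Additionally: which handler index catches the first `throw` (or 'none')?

Answer: 13 ; first throw caught by: H1

Working:
get @ H0 ⇒ 6
throw(2) @ H1 caught ⇒ 13
= 13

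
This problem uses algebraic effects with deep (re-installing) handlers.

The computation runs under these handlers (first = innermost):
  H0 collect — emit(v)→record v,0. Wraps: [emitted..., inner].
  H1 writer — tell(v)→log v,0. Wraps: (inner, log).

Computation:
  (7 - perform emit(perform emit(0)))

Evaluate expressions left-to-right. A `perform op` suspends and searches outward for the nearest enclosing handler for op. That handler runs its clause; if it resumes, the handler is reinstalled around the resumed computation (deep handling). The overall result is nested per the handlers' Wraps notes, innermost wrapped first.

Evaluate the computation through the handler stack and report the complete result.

Answer: ([0, 0, 7], ())

Evaluation trace:
emit(0) @ H0 ⇒ out+=0
emit(0) @ H0 ⇒ out+=0
H0 returns [0, 0, 7]
H1 returns ([0, 0, 7], ())
= ([0, 0, 7], ())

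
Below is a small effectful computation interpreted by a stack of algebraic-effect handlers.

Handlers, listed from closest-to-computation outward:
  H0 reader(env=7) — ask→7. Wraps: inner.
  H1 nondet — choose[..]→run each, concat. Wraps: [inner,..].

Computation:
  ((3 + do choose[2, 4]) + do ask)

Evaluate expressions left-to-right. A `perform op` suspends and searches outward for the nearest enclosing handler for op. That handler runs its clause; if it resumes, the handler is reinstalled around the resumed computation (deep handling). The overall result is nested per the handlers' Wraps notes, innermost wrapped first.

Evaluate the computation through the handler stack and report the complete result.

Evaluation trace:
choose[2, 4] @ H1
  branch[0] choose=2:
    ask @ H0 ⇒ 7
    H0 returns 12
    H1 returns [12]
  branch[1] choose=4:
    ask @ H0 ⇒ 7
    H0 returns 14
    H1 returns [14]
= [12, 14]

Answer: [12, 14]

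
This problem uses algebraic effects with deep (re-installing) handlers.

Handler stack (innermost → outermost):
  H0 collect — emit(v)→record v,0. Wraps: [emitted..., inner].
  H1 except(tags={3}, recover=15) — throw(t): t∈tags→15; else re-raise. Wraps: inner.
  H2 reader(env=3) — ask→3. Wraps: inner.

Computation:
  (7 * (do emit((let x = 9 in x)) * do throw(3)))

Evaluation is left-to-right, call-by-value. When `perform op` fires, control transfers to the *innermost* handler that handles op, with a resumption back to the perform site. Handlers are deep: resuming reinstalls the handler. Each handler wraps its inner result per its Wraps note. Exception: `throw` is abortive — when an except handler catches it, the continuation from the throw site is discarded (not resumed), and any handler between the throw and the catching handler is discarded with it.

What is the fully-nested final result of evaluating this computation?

Working:
emit(9) @ H0 ⇒ out+=9
throw(3) @ H1 caught ⇒ 15
H2 returns 15
= 15

Answer: 15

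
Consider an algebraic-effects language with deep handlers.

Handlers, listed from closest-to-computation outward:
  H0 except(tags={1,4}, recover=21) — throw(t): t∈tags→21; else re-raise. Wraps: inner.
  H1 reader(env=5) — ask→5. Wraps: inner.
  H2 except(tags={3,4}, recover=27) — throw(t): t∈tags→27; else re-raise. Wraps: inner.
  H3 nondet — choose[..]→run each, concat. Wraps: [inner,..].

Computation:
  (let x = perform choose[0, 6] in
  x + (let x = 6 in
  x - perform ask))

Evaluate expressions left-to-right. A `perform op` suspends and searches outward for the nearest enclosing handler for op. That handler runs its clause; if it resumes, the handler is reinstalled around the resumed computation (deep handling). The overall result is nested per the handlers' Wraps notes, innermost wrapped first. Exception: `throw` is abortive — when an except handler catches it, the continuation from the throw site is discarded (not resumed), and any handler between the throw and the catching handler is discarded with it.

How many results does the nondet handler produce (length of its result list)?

Answer: 2

Evaluation trace:
choose[0, 6] @ H3
  branch[0] choose=0:
    ask @ H1 ⇒ 5
    H0 returns 1
    H1 returns 1
    H2 returns 1
    H3 returns [1]
  branch[1] choose=6:
    ask @ H1 ⇒ 5
    H0 returns 7
    H1 returns 7
    H2 returns 7
    H3 returns [7]
= [1, 7]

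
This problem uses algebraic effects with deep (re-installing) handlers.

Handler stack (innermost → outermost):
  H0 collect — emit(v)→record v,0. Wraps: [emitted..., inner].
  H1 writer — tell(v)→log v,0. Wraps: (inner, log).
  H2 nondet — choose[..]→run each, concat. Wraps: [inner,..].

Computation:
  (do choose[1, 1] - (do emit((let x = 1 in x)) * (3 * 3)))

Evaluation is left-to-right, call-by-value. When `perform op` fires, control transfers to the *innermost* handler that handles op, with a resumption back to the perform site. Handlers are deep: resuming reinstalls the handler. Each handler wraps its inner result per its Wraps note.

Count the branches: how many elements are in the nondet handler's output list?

Answer: 2

Step-by-step:
choose[1, 1] @ H2
  branch[0] choose=1:
    emit(1) @ H0 ⇒ out+=1
    H0 returns [1, 1]
    H1 returns ([1, 1], ())
    H2 returns [([1, 1], ())]
  branch[1] choose=1:
    emit(1) @ H0 ⇒ out+=1
    H0 returns [1, 1]
    H1 returns ([1, 1], ())
    H2 returns [([1, 1], ())]
= [([1, 1], ()), ([1, 1], ())]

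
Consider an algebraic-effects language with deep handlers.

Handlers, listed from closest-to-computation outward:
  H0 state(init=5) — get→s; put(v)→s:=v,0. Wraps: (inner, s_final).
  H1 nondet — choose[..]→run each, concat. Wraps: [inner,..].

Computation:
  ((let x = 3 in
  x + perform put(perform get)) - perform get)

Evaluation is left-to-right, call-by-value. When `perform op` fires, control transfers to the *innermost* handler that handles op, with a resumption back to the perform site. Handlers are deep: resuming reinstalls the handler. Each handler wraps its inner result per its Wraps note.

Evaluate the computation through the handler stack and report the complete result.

Step-by-step:
get @ H0 ⇒ 5
put(5) @ H0 ⇒ s:=5
get @ H0 ⇒ 5
H0 returns (-2, 5)
H1 returns [(-2, 5)]
= [(-2, 5)]

Answer: [(-2, 5)]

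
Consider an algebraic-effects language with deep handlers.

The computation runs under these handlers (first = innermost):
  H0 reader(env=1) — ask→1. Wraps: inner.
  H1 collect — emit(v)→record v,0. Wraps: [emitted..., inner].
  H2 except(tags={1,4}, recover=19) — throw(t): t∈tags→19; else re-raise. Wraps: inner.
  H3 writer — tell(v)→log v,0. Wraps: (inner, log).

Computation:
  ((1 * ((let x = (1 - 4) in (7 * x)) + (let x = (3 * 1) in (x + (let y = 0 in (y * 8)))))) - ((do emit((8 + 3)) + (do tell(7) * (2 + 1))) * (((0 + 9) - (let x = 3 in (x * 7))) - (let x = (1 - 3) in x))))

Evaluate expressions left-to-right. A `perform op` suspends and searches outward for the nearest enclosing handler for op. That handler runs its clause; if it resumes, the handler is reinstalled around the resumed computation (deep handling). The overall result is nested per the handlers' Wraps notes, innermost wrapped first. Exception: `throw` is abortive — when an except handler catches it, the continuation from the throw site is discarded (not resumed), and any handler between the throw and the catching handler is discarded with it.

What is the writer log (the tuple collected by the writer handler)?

Answer: (7)

Step-by-step:
emit(11) @ H1 ⇒ out+=11
tell(7) @ H3 ⇒ log+=7
H0 returns -18
H1 returns [11, -18]
H2 returns [11, -18]
H3 returns ([11, -18], (7))
= ([11, -18], (7))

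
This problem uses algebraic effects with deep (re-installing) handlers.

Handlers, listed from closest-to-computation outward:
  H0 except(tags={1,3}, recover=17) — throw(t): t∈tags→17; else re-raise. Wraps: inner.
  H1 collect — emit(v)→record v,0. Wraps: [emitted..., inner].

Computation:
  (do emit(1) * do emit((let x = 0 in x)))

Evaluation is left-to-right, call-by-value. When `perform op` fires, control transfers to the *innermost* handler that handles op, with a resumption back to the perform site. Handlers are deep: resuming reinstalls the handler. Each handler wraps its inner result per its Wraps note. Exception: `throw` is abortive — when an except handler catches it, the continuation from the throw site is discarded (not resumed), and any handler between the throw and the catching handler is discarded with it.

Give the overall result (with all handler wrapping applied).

Answer: [1, 0, 0]

Step-by-step:
emit(1) @ H1 ⇒ out+=1
emit(0) @ H1 ⇒ out+=0
H0 returns 0
H1 returns [1, 0, 0]
= [1, 0, 0]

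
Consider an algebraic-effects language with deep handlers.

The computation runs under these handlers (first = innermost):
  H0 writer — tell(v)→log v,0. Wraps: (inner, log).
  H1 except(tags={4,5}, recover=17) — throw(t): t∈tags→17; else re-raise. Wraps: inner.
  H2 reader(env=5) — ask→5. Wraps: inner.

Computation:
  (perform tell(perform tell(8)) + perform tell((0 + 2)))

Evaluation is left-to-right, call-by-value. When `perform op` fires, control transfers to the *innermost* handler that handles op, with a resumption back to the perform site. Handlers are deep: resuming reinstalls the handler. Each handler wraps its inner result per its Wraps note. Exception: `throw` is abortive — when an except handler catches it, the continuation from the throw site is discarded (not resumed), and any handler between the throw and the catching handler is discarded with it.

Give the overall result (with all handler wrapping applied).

Working:
tell(8) @ H0 ⇒ log+=8
tell(0) @ H0 ⇒ log+=0
tell(2) @ H0 ⇒ log+=2
H0 returns (0, (8, 0, 2))
H1 returns (0, (8, 0, 2))
H2 returns (0, (8, 0, 2))
= (0, (8, 0, 2))

Answer: (0, (8, 0, 2))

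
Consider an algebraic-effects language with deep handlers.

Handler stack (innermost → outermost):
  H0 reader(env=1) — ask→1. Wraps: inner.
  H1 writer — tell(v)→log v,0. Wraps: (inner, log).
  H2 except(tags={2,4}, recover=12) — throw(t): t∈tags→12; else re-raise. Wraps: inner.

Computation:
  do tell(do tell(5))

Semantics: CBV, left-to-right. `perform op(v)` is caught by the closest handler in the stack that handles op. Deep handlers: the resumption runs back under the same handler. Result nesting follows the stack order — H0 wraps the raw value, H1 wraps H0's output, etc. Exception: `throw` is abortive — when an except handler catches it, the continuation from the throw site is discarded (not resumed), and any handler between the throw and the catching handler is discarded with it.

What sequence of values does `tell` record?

Evaluation trace:
tell(5) @ H1 ⇒ log+=5
tell(0) @ H1 ⇒ log+=0
H0 returns 0
H1 returns (0, (5, 0))
H2 returns (0, (5, 0))
= (0, (5, 0))

Answer: (5, 0)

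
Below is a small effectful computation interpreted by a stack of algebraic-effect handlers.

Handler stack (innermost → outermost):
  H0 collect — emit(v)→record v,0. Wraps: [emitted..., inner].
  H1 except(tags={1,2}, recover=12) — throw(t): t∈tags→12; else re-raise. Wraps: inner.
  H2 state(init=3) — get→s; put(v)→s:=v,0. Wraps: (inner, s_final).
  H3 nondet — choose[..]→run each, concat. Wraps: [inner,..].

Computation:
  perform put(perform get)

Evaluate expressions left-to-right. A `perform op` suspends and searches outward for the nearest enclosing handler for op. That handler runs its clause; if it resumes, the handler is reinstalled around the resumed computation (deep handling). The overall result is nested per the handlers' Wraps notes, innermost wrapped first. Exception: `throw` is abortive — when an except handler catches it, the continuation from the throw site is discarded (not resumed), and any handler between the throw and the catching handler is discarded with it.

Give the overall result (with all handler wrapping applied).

Step-by-step:
get @ H2 ⇒ 3
put(3) @ H2 ⇒ s:=3
H0 returns [0]
H1 returns [0]
H2 returns ([0], 3)
H3 returns [([0], 3)]
= [([0], 3)]

Answer: [([0], 3)]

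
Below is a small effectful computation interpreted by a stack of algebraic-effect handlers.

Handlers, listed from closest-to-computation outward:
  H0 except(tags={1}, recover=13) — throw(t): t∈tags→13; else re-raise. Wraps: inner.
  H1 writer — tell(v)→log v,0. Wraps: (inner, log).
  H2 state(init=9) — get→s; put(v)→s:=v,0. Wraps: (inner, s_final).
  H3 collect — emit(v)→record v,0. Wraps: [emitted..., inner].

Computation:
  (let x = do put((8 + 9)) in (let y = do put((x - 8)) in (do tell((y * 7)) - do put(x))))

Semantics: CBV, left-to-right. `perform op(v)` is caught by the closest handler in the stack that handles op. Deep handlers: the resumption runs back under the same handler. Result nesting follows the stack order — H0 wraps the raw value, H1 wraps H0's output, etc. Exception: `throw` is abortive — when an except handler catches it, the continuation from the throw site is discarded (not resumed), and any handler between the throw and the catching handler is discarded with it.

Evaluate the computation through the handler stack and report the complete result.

Answer: [((0, (0)), 0)]

Working:
put(17) @ H2 ⇒ s:=17
put(-8) @ H2 ⇒ s:=-8
tell(0) @ H1 ⇒ log+=0
put(0) @ H2 ⇒ s:=0
H0 returns 0
H1 returns (0, (0))
H2 returns ((0, (0)), 0)
H3 returns [((0, (0)), 0)]
= [((0, (0)), 0)]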